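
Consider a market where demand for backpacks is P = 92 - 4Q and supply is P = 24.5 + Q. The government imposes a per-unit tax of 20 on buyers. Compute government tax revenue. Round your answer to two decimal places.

Pre-tax equilibrium: 92 - 4Q = 24.5 + Q gives Q* = 13.5, P* = 38.
A tax on buyers shifts demand down by 20: (92 - 20) - 4Q = 24.5 + Q, so Q_t = 9.5. Buyers pay P_b = 54; sellers receive P_s = P_b - 20 = 34.
Revenue is the tax times quantity traded: 20 x 9.5 = 190.

190.00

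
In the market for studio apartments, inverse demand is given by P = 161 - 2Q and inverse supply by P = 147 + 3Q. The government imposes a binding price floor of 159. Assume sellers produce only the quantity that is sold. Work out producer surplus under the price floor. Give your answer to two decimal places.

Free-market equilibrium: 161 - 2Q = 147 + 3Q gives Q* = 2.8, P* = 155.4.
At the floor price 159, quantity demanded is (161 - 159)/2 = 1; demand is the short side, so Q = 1 trades at P = 159.
The supply price at Q = 1 is 150. PS is the trapezoid between 159 and supply over [0, 1]: (1/2)[(159 - 147) + (159 - 150)](1) = 10.5.

10.50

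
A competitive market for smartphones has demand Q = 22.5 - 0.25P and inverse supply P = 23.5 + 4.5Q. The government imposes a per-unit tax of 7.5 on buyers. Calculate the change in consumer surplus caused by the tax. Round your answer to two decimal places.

-26.06

Rewriting demand in inverse form: P = 90 - 4Q.
Pre-tax equilibrium: 90 - 4Q = 23.5 + 4.5Q gives Q* = 7.8235, P* = 58.7059.
A tax on buyers shifts demand down by 7.5: (90 - 7.5) - 4Q = 23.5 + 4.5Q, so Q_t = 6.9412. Buyers pay P_b = 62.2353; sellers receive P_s = P_b - 7.5 = 54.7353.
Consumers lose the trapezoid between P* and P_b out to Q_t plus the triangle from Q_t to Q*: change in CS = 96.3599 - 122.4152 = -26.0554.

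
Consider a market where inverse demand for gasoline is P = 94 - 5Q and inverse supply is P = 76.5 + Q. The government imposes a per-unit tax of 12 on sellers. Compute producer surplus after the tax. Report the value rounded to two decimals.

Pre-tax equilibrium: 94 - 5Q = 76.5 + Q gives Q* = 2.9167, P* = 79.4167.
A tax on sellers shifts supply up by 12: 94 - 5Q = 76.5 + Q + 12, so Q_t = 0.9167. Buyers pay P_b = 89.4167; sellers receive P_s = P_b - 12 = 77.4167.
Producer surplus is the triangle above supply below P_s: (1/2)(0.9167)(77.4167 - 76.5) = 0.4201.

0.42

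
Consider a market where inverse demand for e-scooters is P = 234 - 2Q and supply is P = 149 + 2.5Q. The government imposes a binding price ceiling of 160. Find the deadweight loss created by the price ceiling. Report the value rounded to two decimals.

472.34

Free-market equilibrium: 234 - 2Q = 149 + 2.5Q gives Q* = 18.8889, P* = 196.2222.
At the ceiling price 160, quantity supplied is (160 - 149)/2.5 = 4.4; supply is the short side, so Q = 4.4 trades at P = 160.
The lost-trades triangle has base Q* - 4.4 = 14.4889 and height equal to the gap between the curves at Q = 4.4, which is 225.2 - 160 = 65.2. DWL = (1/2)(14.4889)(65.2) = 472.3378.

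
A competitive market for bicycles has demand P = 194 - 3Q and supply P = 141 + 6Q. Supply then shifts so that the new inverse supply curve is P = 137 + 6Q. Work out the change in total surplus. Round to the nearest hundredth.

24.44

Initial equilibrium: Q_0 = 5.8889, P_0 = 176.3333; CS_0 = (1/2)(5.8889)(17.6667) = 52.0185, PS_0 = (1/2)(5.8889)(35.3333) = 104.037.
New equilibrium: 194 - 3Q = 137 + 6Q gives Q_1 = 6.3333, P_1 = 175; CS_1 = 60.1667, PS_1 = 120.3333.
Change in total surplus = (60.1667 + 120.3333) - (52.0185 + 104.037) = 24.4444.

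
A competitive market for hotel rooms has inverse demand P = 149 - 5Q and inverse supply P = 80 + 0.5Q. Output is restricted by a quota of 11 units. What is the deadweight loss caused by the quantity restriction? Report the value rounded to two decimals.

6.57

Without the quota, 149 - 5Q = 80 + 0.5Q gives Q* = 12.5455.
At Q = 11 the demand price is 149 - 5(11) = 94 and the supply price is 80 + 0.5(11) = 85.5.
DWL = (1/2)(gap between curves at 11) x (Q* - 11) = (1/2)(8.5)(1.5455) = 6.5682.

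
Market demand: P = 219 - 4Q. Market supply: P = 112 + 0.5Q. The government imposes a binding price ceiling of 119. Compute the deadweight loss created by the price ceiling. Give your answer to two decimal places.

Free-market equilibrium: 219 - 4Q = 112 + 0.5Q gives Q* = 23.7778, P* = 123.8889.
At P = 119, sellers supply (119 - 112)/0.5 = 14 while buyers want more, so the quantity traded is 14 at price 119.
At Q = 14 the demand price is 163 and the supply price is 119. Deadweight loss is the triangle between the curves from 14 to 23.7778: (1/2)(163 - 119)(23.7778 - 14) = 215.1111.

215.11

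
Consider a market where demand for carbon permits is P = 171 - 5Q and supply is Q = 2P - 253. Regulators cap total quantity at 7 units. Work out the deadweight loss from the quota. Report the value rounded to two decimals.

3.27

Rewriting supply in inverse form: P = 126.5 + 0.5Q.
Unrestricted equilibrium: Q* = (171 - 126.5)/(5 + 0.5) = 8.0909.
At Q = 7 the demand price is 171 - 5(7) = 136 and the supply price is 126.5 + 0.5(7) = 130.
DWL = (1/2)(gap between curves at 7) x (Q* - 7) = (1/2)(6)(1.0909) = 3.2727.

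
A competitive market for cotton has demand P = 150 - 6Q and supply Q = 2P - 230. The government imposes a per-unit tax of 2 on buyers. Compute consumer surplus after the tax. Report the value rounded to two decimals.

77.33

Rewriting supply in inverse form: P = 115 + 0.5Q.
Pre-tax equilibrium: 150 - 6Q = 115 + 0.5Q gives Q* = 5.3846, P* = 117.6923.
A tax on buyers shifts demand down by 2: (150 - 2) - 6Q = 115 + 0.5Q, so Q_t = 5.0769. Buyers pay P_b = 119.5385; sellers receive P_s = P_b - 2 = 117.5385.
CS = (1/2)(Q_t)(150 - P_b) = (1/2)(5.0769)(30.4615) = 77.3254.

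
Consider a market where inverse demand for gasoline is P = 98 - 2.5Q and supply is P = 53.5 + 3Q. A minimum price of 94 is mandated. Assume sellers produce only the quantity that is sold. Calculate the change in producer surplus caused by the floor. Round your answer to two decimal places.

-37.23

Free-market equilibrium: 98 - 2.5Q = 53.5 + 3Q gives Q* = 8.0909, P* = 77.7727.
At P = 94, buyers demand (98 - 94)/2.5 = 1.6 while sellers would supply more, so the quantity traded is 1.6 at price 94.
PS goes from (1/2)(8.0909)(24.2727) = 98.1942 to 60.96 (computed as (94 - 53.5)(1.6) - (1/2)(3)(1.6)^2), a change of -37.2342.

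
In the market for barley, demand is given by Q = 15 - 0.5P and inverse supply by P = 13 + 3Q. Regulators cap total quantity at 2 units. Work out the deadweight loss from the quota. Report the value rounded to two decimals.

4.90

Rewriting demand in inverse form: P = 30 - 2Q.
Unrestricted equilibrium: Q* = (30 - 13)/(2 + 3) = 3.4.
At Q = 2 the demand price is 30 - 2(2) = 26 and the supply price is 13 + 3(2) = 19.
DWL = (1/2)(gap between curves at 2) x (Q* - 2) = (1/2)(7)(1.4) = 4.9.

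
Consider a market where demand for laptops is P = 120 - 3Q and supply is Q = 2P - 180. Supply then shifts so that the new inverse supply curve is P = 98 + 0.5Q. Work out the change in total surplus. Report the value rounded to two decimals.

Rewriting supply in inverse form: P = 90 + 0.5Q.
Initial equilibrium: Q_0 = 8.5714, P_0 = 94.2857; CS_0 = (1/2)(8.5714)(25.7143) = 110.2041, PS_0 = (1/2)(8.5714)(4.2857) = 18.3673.
New equilibrium: 120 - 3Q = 98 + 0.5Q gives Q_1 = 6.2857, P_1 = 101.1429; CS_1 = 59.2653, PS_1 = 9.8776.
Change in total surplus = (59.2653 + 9.8776) - (110.2041 + 18.3673) = -59.4286.

-59.43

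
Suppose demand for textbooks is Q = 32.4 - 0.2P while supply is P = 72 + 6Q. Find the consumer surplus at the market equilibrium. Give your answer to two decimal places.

Rewriting demand in inverse form: P = 162 - 5Q.
Equilibrium: 162 - 5Q = 72 + 6Q, so Q* = 8.1818 and P* = 121.0909.
CS is the area between the demand curve and P* from 0 to Q*: (1/2)(8.1818)(40.9091) = 167.3554.

167.36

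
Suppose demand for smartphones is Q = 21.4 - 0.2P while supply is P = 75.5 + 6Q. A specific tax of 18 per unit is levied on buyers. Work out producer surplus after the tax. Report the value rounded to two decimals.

Rewriting demand in inverse form: P = 107 - 5Q.
Pre-tax equilibrium: 107 - 5Q = 75.5 + 6Q gives Q* = 2.8636, P* = 92.6818.
A tax on buyers shifts demand down by 18: (107 - 18) - 5Q = 75.5 + 6Q, so Q_t = 1.2273. Buyers pay P_b = 100.8636; sellers receive P_s = P_b - 18 = 82.8636.
PS = (1/2)(Q_t)(P_s - 75.5) = (1/2)(1.2273)(7.3636) = 4.5186.

4.52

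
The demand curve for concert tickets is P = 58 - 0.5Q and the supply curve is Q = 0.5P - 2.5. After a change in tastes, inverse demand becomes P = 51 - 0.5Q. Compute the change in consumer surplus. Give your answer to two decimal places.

-27.72

Rewriting supply in inverse form: P = 5 + 2Q.
Initial equilibrium: Q_0 = 21.2, P_0 = 47.4; CS_0 = (1/2)(21.2)(10.6) = 112.36, PS_0 = (1/2)(21.2)(42.4) = 449.44.
New equilibrium: 51 - 0.5Q = 5 + 2Q gives Q_1 = 18.4, P_1 = 41.8; CS_1 = 84.64, PS_1 = 338.56.
Change in consumer surplus = 84.64 - 112.36 = -27.72.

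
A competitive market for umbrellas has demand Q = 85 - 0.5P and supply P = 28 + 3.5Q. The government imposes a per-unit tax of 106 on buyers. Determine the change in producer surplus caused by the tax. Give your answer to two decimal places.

Rewriting demand in inverse form: P = 170 - 2Q.
Pre-tax equilibrium: 170 - 2Q = 28 + 3.5Q gives Q* = 25.8182, P* = 118.3636.
A tax on buyers shifts demand down by 106: (170 - 106) - 2Q = 28 + 3.5Q, so Q_t = 6.5455. Buyers pay P_b = 156.9091; sellers receive P_s = P_b - 106 = 50.9091.
PS falls from (1/2)(25.8182)(90.3636) = 1166.5124 to (1/2)(6.5455)(22.9091) = 74.9752, a change of -1091.5372.

-1091.54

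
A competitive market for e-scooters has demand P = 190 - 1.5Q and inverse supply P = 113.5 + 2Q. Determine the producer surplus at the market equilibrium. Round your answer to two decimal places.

477.73

Setting demand equal to supply, 76.5 = 3.5Q, so Q* = 21.8571 and P* = 157.2143.
The supply curve's price intercept is 113.5, so PS = (1/2)(Q*)(P* - 113.5) = (1/2)(21.8571)(43.7143) = 477.7347.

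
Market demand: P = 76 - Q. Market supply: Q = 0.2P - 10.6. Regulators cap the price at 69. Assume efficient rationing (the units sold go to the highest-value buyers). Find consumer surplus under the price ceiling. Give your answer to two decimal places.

17.28

Rewriting supply in inverse form: P = 53 + 5Q.
Free-market equilibrium: 76 - Q = 53 + 5Q gives Q* = 3.8333, P* = 72.1667.
At P = 69, sellers supply (69 - 53)/5 = 3.2 while buyers want more, so the quantity traded is 3.2 at price 69.
The demand price at Q = 3.2 is 72.8. CS is the trapezoid between demand and 69 over [0, 3.2]: (1/2)[(76 - 69) + (72.8 - 69)](3.2) = 17.28.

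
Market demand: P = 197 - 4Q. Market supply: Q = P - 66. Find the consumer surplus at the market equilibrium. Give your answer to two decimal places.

Rewriting supply in inverse form: P = 66 + Q.
Setting demand equal to supply, 131 = 5Q, so Q* = 26.2 and P* = 92.2.
CS is the area between the demand curve and P* from 0 to Q*: (1/2)(26.2)(104.8) = 1372.88.

1372.88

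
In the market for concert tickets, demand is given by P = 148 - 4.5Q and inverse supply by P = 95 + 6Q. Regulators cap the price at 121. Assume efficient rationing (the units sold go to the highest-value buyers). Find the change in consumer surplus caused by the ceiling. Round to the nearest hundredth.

Without the control, 148 - 4.5Q = 95 + 6Q so Q* = 5.0476 and P* = 125.2857.
At P = 121, sellers supply (121 - 95)/6 = 4.3333 while buyers want more, so the quantity traded is 4.3333 at price 121.
CS goes from (1/2)(5.0476)(22.7143) = 57.3265 to 74.75 (computed as (148 - 121)(4.3333) - (1/2)(4.5)(4.3333)^2), a change of 17.4235.

17.42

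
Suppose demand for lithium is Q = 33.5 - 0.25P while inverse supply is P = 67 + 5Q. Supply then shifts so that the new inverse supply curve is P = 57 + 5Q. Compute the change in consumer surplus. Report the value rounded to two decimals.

Rewriting demand in inverse form: P = 134 - 4Q.
Initial equilibrium: Q_0 = 7.4444, P_0 = 104.2222; CS_0 = (1/2)(7.4444)(29.7778) = 110.8395, PS_0 = (1/2)(7.4444)(37.2222) = 138.5494.
New equilibrium: 134 - 4Q = 57 + 5Q gives Q_1 = 8.5556, P_1 = 99.7778; CS_1 = 146.3951, PS_1 = 182.9938.
Change in consumer surplus = 146.3951 - 110.8395 = 35.5556.

35.56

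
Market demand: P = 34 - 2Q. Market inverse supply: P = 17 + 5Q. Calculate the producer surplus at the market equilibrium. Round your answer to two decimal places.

Equilibrium: 34 - 2Q = 17 + 5Q, so Q* = 2.4286 and P* = 29.1429.
Producer surplus is the triangle above supply below P*: (1/2)(2.4286)(29.1429 - 17) = (1/2)(2.4286)(12.1429) = 14.7449.

14.74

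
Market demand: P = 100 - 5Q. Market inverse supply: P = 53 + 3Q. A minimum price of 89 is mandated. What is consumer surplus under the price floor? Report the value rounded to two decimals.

Without the control, 100 - 5Q = 53 + 3Q so Q* = 5.875 and P* = 70.625.
At the floor price 89, quantity demanded is (100 - 89)/5 = 2.2; demand is the short side, so Q = 2.2 trades at P = 89.
CS is the triangle under demand above 89: (1/2)(2.2)(100 - 89) = 12.1.

12.10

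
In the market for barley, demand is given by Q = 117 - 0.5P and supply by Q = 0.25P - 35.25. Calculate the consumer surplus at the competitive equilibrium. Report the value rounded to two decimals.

240.25

Rewriting demand in inverse form: P = 234 - 2Q.
Rewriting supply in inverse form: P = 141 + 4Q.
Set 234 - 2Q = 141 + 4Q, which gives 93 = 6Q, so Q* = 15.5 and P* = 234 - 2(15.5) = 203.
CS is the area between the demand curve and P* from 0 to Q*: (1/2)(15.5)(31) = 240.25.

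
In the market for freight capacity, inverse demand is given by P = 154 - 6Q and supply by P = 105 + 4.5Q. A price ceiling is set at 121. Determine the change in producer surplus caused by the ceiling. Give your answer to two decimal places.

Free-market equilibrium: 154 - 6Q = 105 + 4.5Q gives Q* = 4.6667, P* = 126.
At the ceiling price 121, quantity supplied is (121 - 105)/4.5 = 3.5556; supply is the short side, so Q = 3.5556 trades at P = 121.
PS goes from (1/2)(4.6667)(21) = 49 to 28.4444 (computed as (121 - 105)(3.5556) - (1/2)(4.5)(3.5556)^2), a change of -20.5556.

-20.56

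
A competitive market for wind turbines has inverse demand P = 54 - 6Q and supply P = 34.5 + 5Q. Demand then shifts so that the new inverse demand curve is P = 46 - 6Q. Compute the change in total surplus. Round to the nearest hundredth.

-11.27

Initial equilibrium: Q_0 = 1.7727, P_0 = 43.3636; CS_0 = (1/2)(1.7727)(10.6364) = 9.4277, PS_0 = (1/2)(1.7727)(8.8636) = 7.8564.
New equilibrium: 46 - 6Q = 34.5 + 5Q gives Q_1 = 1.0455, P_1 = 39.7273; CS_1 = 3.2789, PS_1 = 2.7324.
Change in total surplus = (3.2789 + 2.7324) - (9.4277 + 7.8564) = -11.2727.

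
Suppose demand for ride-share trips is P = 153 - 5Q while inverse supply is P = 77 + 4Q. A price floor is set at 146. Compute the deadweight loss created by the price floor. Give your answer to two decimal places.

223.31

Without the control, 153 - 5Q = 77 + 4Q so Q* = 8.4444 and P* = 110.7778.
At P = 146, buyers demand (153 - 146)/5 = 1.4 while sellers would supply more, so the quantity traded is 1.4 at price 146.
The lost-trades triangle has base Q* - 1.4 = 7.0444 and height equal to the gap between the curves at Q = 1.4, which is 146 - 82.6 = 63.4. DWL = (1/2)(7.0444)(63.4) = 223.3089.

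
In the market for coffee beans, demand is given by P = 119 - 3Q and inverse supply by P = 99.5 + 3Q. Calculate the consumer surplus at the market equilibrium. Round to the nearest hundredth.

15.84

Equilibrium: 119 - 3Q = 99.5 + 3Q, so Q* = 3.25 and P* = 109.25.
The demand choke price is 119, so CS = (1/2)(Q*)(119 - P*) = (1/2)(3.25)(9.75) = 15.8438.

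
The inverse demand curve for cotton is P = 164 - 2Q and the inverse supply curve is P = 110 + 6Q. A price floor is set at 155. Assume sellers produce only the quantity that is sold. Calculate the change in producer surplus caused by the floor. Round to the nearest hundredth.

Free-market equilibrium: 164 - 2Q = 110 + 6Q gives Q* = 6.75, P* = 150.5.
At the floor price 155, quantity demanded is (164 - 155)/2 = 4.5; demand is the short side, so Q = 4.5 trades at P = 155.
PS goes from (1/2)(6.75)(40.5) = 136.6875 to 141.75 (computed as (155 - 110)(4.5) - (1/2)(6)(4.5)^2), a change of 5.0625.

5.06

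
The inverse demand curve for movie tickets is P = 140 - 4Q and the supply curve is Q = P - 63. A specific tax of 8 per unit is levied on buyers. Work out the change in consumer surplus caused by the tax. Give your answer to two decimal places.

Rewriting supply in inverse form: P = 63 + Q.
Without the tax, 140 - 4Q = 63 + Q so Q* = 15.4 and P* = 78.4.
With the tax, buyers' net willingness to pay falls by 8: (140 - 8) - 4Q = 63 + Q, so Q_t = 13.8. Buyers pay P_b = 84.8; sellers receive P_s = P_b - 8 = 76.8.
Consumers lose the trapezoid between P* and P_b out to Q_t plus the triangle from Q_t to Q*: change in CS = 380.88 - 474.32 = -93.44.

-93.44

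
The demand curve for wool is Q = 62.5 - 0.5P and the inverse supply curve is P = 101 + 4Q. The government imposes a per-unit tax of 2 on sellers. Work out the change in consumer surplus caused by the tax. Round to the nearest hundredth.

-2.56

Rewriting demand in inverse form: P = 125 - 2Q.
Without the tax, 125 - 2Q = 101 + 4Q so Q* = 4 and P* = 117.
A tax on sellers shifts supply up by 2: 125 - 2Q = 101 + 4Q + 2, so Q_t = 3.6667. Buyers pay P_b = 117.6667; sellers receive P_s = P_b - 2 = 115.6667.
CS falls from (1/2)(4)(8) = 16 to (1/2)(3.6667)(7.3333) = 13.4444, a change of -2.5556.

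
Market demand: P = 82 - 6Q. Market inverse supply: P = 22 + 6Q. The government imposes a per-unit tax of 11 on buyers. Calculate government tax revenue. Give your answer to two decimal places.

44.92

Pre-tax equilibrium: 82 - 6Q = 22 + 6Q gives Q* = 5, P* = 52.
With the tax, buyers' net willingness to pay falls by 11: (82 - 11) - 6Q = 22 + 6Q, so Q_t = 4.0833. Buyers pay P_b = 57.5; sellers receive P_s = P_b - 11 = 46.5.
Revenue is the tax times quantity traded: 11 x 4.0833 = 44.9167.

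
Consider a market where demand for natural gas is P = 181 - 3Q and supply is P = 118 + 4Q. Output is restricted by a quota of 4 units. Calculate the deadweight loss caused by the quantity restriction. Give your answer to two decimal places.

Without the quota, 181 - 3Q = 118 + 4Q gives Q* = 9.
At Q = 4 the demand price is 181 - 3(4) = 169 and the supply price is 118 + 4(4) = 134.
Deadweight loss is the triangle between the curves from 4 to 9: (1/2)(169 - 134)(9 - 4) = 87.5.

87.50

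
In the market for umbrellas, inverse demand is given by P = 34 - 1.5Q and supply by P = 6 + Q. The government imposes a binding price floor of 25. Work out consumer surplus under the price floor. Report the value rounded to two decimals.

27.00

Without the control, 34 - 1.5Q = 6 + Q so Q* = 11.2 and P* = 17.2.
At P = 25, buyers demand (34 - 25)/1.5 = 6 while sellers would supply more, so the quantity traded is 6 at price 25.
CS is the triangle under demand above 25: (1/2)(6)(34 - 25) = 27.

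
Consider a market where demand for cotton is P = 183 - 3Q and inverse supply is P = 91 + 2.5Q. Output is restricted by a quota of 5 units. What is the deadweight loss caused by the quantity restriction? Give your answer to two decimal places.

Unrestricted equilibrium: Q* = (183 - 91)/(3 + 2.5) = 16.7273.
At Q = 5 the demand price is 183 - 3(5) = 168 and the supply price is 91 + 2.5(5) = 103.5.
DWL = (1/2)(gap between curves at 5) x (Q* - 5) = (1/2)(64.5)(11.7273) = 378.2045.

378.20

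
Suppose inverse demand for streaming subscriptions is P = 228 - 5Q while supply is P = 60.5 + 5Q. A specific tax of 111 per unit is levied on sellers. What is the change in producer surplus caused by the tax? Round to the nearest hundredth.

-621.60

Without the tax, 228 - 5Q = 60.5 + 5Q so Q* = 16.75 and P* = 144.25.
With the tax, sellers need 111 more per unit: 228 - 5Q = 60.5 + 5Q + 111, so Q_t = 5.65. Buyers pay P_b = 199.75; sellers receive P_s = P_b - 111 = 88.75.
PS falls from (1/2)(16.75)(83.75) = 701.4062 to (1/2)(5.65)(28.25) = 79.8063, a change of -621.6.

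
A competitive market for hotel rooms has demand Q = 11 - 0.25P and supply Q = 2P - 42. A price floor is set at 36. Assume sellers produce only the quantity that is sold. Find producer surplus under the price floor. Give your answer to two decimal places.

Rewriting demand in inverse form: P = 44 - 4Q.
Rewriting supply in inverse form: P = 21 + 0.5Q.
Without the control, 44 - 4Q = 21 + 0.5Q so Q* = 5.1111 and P* = 23.5556.
At the floor price 36, quantity demanded is (44 - 36)/4 = 2; demand is the short side, so Q = 2 trades at P = 36.
The supply price at Q = 2 is 22. PS is the trapezoid between 36 and supply over [0, 2]: (1/2)[(36 - 21) + (36 - 22)](2) = 29.

29.00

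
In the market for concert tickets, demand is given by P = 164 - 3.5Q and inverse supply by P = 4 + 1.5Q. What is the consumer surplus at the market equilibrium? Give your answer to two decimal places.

1792.00

Set 164 - 3.5Q = 4 + 1.5Q, which gives 160 = 5Q, so Q* = 32 and P* = 164 - 3.5(32) = 52.
Consumer surplus is the triangle under demand above P*: (1/2)(32)(164 - 52) = (1/2)(32)(112) = 1792.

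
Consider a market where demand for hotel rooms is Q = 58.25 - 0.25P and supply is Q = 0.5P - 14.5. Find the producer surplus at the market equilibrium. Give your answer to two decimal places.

Rewriting demand in inverse form: P = 233 - 4Q.
Rewriting supply in inverse form: P = 29 + 2Q.
Setting demand equal to supply, 204 = 6Q, so Q* = 34 and P* = 97.
Producer surplus is the triangle above supply below P*: (1/2)(34)(97 - 29) = (1/2)(34)(68) = 1156.

1156.00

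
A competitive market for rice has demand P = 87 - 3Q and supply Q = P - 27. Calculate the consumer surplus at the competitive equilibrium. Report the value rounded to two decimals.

Rewriting supply in inverse form: P = 27 + Q.
Setting demand equal to supply, 60 = 4Q, so Q* = 15 and P* = 42.
The demand choke price is 87, so CS = (1/2)(Q*)(87 - P*) = (1/2)(15)(45) = 337.5.

337.50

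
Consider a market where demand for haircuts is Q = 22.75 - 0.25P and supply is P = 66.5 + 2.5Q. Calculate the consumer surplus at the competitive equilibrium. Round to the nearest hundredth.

Rewriting demand in inverse form: P = 91 - 4Q.
Setting demand equal to supply, 24.5 = 6.5Q, so Q* = 3.7692 and P* = 75.9231.
The demand choke price is 91, so CS = (1/2)(Q*)(91 - P*) = (1/2)(3.7692)(15.0769) = 28.4142.

28.41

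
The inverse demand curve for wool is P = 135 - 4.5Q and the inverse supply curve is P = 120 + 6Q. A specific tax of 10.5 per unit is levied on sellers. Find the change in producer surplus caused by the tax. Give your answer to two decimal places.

-5.57

Pre-tax equilibrium: 135 - 4.5Q = 120 + 6Q gives Q* = 1.4286, P* = 128.5714.
With the tax, sellers need 10.5 more per unit: 135 - 4.5Q = 120 + 6Q + 10.5, so Q_t = 0.4286. Buyers pay P_b = 133.0714; sellers receive P_s = P_b - 10.5 = 122.5714.
Producers lose the trapezoid between P_s and P* out to Q_t plus the triangle from Q_t to Q*: change in PS = 0.551 - 6.1224 = -5.5714.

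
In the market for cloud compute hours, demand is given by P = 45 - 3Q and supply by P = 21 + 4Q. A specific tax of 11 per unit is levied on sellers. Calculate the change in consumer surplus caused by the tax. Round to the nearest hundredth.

Pre-tax equilibrium: 45 - 3Q = 21 + 4Q gives Q* = 3.4286, P* = 34.7143.
A tax on sellers shifts supply up by 11: 45 - 3Q = 21 + 4Q + 11, so Q_t = 1.8571. Buyers pay P_b = 39.4286; sellers receive P_s = P_b - 11 = 28.4286.
CS falls from (1/2)(3.4286)(10.2857) = 17.6327 to (1/2)(1.8571)(5.5714) = 5.1735, a change of -12.4592.

-12.46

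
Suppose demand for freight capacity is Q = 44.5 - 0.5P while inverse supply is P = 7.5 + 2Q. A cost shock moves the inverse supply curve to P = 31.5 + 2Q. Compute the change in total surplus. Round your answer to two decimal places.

-417.00

Rewriting demand in inverse form: P = 89 - 2Q.
Initial equilibrium: Q_0 = 20.375, P_0 = 48.25; CS_0 = (1/2)(20.375)(40.75) = 415.1406, PS_0 = (1/2)(20.375)(40.75) = 415.1406.
New equilibrium: 89 - 2Q = 31.5 + 2Q gives Q_1 = 14.375, P_1 = 60.25; CS_1 = 206.6406, PS_1 = 206.6406.
Change in total surplus = (206.6406 + 206.6406) - (415.1406 + 415.1406) = -417.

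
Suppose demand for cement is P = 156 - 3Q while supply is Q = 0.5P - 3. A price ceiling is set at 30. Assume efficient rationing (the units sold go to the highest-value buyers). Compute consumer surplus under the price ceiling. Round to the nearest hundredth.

1296.00

Rewriting supply in inverse form: P = 6 + 2Q.
Without the control, 156 - 3Q = 6 + 2Q so Q* = 30 and P* = 66.
At the ceiling price 30, quantity supplied is (30 - 6)/2 = 12; supply is the short side, so Q = 12 trades at P = 30.
The demand price at Q = 12 is 120. CS is the trapezoid between demand and 30 over [0, 12]: (1/2)[(156 - 30) + (120 - 30)](12) = 1296.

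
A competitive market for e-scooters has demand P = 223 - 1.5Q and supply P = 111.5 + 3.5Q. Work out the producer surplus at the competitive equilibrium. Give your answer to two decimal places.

870.26

Set 223 - 1.5Q = 111.5 + 3.5Q, which gives 111.5 = 5Q, so Q* = 22.3 and P* = 223 - 1.5(22.3) = 189.55.
The supply curve's price intercept is 111.5, so PS = (1/2)(Q*)(P* - 111.5) = (1/2)(22.3)(78.05) = 870.2575.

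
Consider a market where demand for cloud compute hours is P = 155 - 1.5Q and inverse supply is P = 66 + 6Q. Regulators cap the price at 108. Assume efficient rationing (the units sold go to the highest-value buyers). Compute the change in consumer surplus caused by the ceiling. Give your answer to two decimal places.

Without the control, 155 - 1.5Q = 66 + 6Q so Q* = 11.8667 and P* = 137.2.
At the ceiling price 108, quantity supplied is (108 - 66)/6 = 7; supply is the short side, so Q = 7 trades at P = 108.
CS goes from (1/2)(11.8667)(17.8) = 105.6133 to 292.25 (computed as (155 - 108)(7) - (1/2)(1.5)(7)^2), a change of 186.6367.

186.64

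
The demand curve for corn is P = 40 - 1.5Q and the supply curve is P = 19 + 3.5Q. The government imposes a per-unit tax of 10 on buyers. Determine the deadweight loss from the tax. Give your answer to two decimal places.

10.00

Pre-tax equilibrium: 40 - 1.5Q = 19 + 3.5Q gives Q* = 4.2, P* = 33.7.
With the tax, buyers' net willingness to pay falls by 10: (40 - 10) - 1.5Q = 19 + 3.5Q, so Q_t = 2.2. Buyers pay P_b = 36.7; sellers receive P_s = P_b - 10 = 26.7.
The welfare triangle lost has base Q* - Q_t = 2 and height t = 10, so DWL = (1/2)(2)(10) = 10.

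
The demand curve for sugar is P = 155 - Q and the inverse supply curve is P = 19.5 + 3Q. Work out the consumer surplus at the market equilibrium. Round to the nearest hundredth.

Setting demand equal to supply, 135.5 = 4Q, so Q* = 33.875 and P* = 121.125.
The demand choke price is 155, so CS = (1/2)(Q*)(155 - P*) = (1/2)(33.875)(33.875) = 573.7578.

573.76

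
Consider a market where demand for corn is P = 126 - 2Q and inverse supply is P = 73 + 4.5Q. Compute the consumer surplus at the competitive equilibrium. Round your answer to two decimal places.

66.49

Set 126 - 2Q = 73 + 4.5Q, which gives 53 = 6.5Q, so Q* = 8.1538 and P* = 126 - 2(8.1538) = 109.6923.
The demand choke price is 126, so CS = (1/2)(Q*)(126 - P*) = (1/2)(8.1538)(16.3077) = 66.4852.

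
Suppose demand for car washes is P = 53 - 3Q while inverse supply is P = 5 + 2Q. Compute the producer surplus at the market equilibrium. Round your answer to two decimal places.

Setting demand equal to supply, 48 = 5Q, so Q* = 9.6 and P* = 24.2.
The supply curve's price intercept is 5, so PS = (1/2)(Q*)(P* - 5) = (1/2)(9.6)(19.2) = 92.16.

92.16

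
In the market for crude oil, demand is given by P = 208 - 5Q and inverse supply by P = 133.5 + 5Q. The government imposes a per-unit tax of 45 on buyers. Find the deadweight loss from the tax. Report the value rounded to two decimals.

101.25

Pre-tax equilibrium: 208 - 5Q = 133.5 + 5Q gives Q* = 7.45, P* = 170.75.
With the tax, buyers' net willingness to pay falls by 45: (208 - 45) - 5Q = 133.5 + 5Q, so Q_t = 2.95. Buyers pay P_b = 193.25; sellers receive P_s = P_b - 45 = 148.25.
The welfare triangle lost has base Q* - Q_t = 4.5 and height t = 45, so DWL = (1/2)(4.5)(45) = 101.25.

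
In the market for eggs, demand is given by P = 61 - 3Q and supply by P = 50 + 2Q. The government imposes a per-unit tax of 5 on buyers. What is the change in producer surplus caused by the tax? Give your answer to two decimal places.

-3.40

Without the tax, 61 - 3Q = 50 + 2Q so Q* = 2.2 and P* = 54.4.
A tax on buyers shifts demand down by 5: (61 - 5) - 3Q = 50 + 2Q, so Q_t = 1.2. Buyers pay P_b = 57.4; sellers receive P_s = P_b - 5 = 52.4.
Producers lose the trapezoid between P_s and P* out to Q_t plus the triangle from Q_t to Q*: change in PS = 1.44 - 4.84 = -3.4.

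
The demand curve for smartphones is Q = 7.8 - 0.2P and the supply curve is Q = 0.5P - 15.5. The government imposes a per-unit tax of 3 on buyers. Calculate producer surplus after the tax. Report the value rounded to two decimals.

0.51

Rewriting demand in inverse form: P = 39 - 5Q.
Rewriting supply in inverse form: P = 31 + 2Q.
Without the tax, 39 - 5Q = 31 + 2Q so Q* = 1.1429 and P* = 33.2857.
With the tax, buyers' net willingness to pay falls by 3: (39 - 3) - 5Q = 31 + 2Q, so Q_t = 0.7143. Buyers pay P_b = 35.4286; sellers receive P_s = P_b - 3 = 32.4286.
Producer surplus is the triangle above supply below P_s: (1/2)(0.7143)(32.4286 - 31) = 0.5102.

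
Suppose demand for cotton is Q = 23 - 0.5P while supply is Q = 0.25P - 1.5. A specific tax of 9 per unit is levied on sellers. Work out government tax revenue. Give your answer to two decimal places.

Rewriting demand in inverse form: P = 46 - 2Q.
Rewriting supply in inverse form: P = 6 + 4Q.
Without the tax, 46 - 2Q = 6 + 4Q so Q* = 6.6667 and P* = 32.6667.
With the tax, sellers need 9 more per unit: 46 - 2Q = 6 + 4Q + 9, so Q_t = 5.1667. Buyers pay P_b = 35.6667; sellers receive P_s = P_b - 9 = 26.6667.
Revenue is the tax times quantity traded: 9 x 5.1667 = 46.5.

46.50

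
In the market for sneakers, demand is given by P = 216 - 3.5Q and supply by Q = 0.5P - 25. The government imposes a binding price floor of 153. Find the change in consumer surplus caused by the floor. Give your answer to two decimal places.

Rewriting supply in inverse form: P = 50 + 2Q.
Free-market equilibrium: 216 - 3.5Q = 50 + 2Q gives Q* = 30.1818, P* = 110.3636.
At P = 153, buyers demand (216 - 153)/3.5 = 18 while sellers would supply more, so the quantity traded is 18 at price 153.
CS goes from (1/2)(30.1818)(105.6364) = 1594.1488 to 567 (computed as (216 - 153)(18) - (1/2)(3.5)(18)^2), a change of -1027.1488.

-1027.15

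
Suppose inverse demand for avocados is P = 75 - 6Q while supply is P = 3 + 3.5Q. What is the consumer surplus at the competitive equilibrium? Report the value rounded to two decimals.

Equilibrium: 75 - 6Q = 3 + 3.5Q, so Q* = 7.5789 and P* = 29.5263.
Consumer surplus is the triangle under demand above P*: (1/2)(7.5789)(75 - 29.5263) = (1/2)(7.5789)(45.4737) = 172.3213.

172.32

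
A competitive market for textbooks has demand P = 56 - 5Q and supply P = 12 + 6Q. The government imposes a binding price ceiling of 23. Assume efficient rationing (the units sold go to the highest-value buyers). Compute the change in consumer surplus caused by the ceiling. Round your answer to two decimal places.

12.10

Free-market equilibrium: 56 - 5Q = 12 + 6Q gives Q* = 4, P* = 36.
At the ceiling price 23, quantity supplied is (23 - 12)/6 = 1.8333; supply is the short side, so Q = 1.8333 trades at P = 23.
CS goes from (1/2)(4)(20) = 40 to 52.0972 (computed as (56 - 23)(1.8333) - (1/2)(5)(1.8333)^2), a change of 12.0972.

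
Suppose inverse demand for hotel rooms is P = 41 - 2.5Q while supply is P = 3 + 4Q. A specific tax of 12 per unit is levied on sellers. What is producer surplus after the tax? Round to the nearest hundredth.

32.00

Without the tax, 41 - 2.5Q = 3 + 4Q so Q* = 5.8462 and P* = 26.3846.
With the tax, sellers need 12 more per unit: 41 - 2.5Q = 3 + 4Q + 12, so Q_t = 4. Buyers pay P_b = 31; sellers receive P_s = P_b - 12 = 19.
Producer surplus is the triangle above supply below P_s: (1/2)(4)(19 - 3) = 32.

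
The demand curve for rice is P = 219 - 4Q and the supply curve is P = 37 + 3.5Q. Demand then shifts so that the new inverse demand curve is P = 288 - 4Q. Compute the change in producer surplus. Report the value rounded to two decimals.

Initial equilibrium: Q_0 = 24.2667, P_0 = 121.9333; CS_0 = (1/2)(24.2667)(97.0667) = 1177.7422, PS_0 = (1/2)(24.2667)(84.9333) = 1030.5244.
New equilibrium: 288 - 4Q = 37 + 3.5Q gives Q_1 = 33.4667, P_1 = 154.1333; CS_1 = 2240.0356, PS_1 = 1960.0311.
Change in producer surplus = 1960.0311 - 1030.5244 = 929.5067.

929.51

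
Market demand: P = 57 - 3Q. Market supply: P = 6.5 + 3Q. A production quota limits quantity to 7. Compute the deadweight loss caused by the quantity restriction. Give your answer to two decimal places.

6.02

Without the quota, 57 - 3Q = 6.5 + 3Q gives Q* = 8.4167.
At Q = 7 the demand price is 57 - 3(7) = 36 and the supply price is 6.5 + 3(7) = 27.5.
DWL = (1/2)(gap between curves at 7) x (Q* - 7) = (1/2)(8.5)(1.4167) = 6.0208.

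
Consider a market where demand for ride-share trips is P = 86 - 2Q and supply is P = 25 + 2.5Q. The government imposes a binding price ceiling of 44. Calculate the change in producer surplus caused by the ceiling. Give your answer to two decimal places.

-157.49

Without the control, 86 - 2Q = 25 + 2.5Q so Q* = 13.5556 and P* = 58.8889.
At P = 44, sellers supply (44 - 25)/2.5 = 7.6 while buyers want more, so the quantity traded is 7.6 at price 44.
PS goes from (1/2)(13.5556)(33.8889) = 229.6914 to 72.2 (computed as (44 - 25)(7.6) - (1/2)(2.5)(7.6)^2), a change of -157.4914.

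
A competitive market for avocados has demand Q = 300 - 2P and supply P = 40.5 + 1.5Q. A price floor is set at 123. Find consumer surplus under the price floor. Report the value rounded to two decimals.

Rewriting demand in inverse form: P = 150 - 0.5Q.
Without the control, 150 - 0.5Q = 40.5 + 1.5Q so Q* = 54.75 and P* = 122.625.
At P = 123, buyers demand (150 - 123)/0.5 = 54 while sellers would supply more, so the quantity traded is 54 at price 123.
CS is the triangle under demand above 123: (1/2)(54)(150 - 123) = 729.

729.00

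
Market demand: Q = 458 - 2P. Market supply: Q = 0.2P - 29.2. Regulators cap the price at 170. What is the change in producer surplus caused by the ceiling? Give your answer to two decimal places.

-511.74

Rewriting demand in inverse form: P = 229 - 0.5Q.
Rewriting supply in inverse form: P = 146 + 5Q.
Without the control, 229 - 0.5Q = 146 + 5Q so Q* = 15.0909 and P* = 221.4545.
At P = 170, sellers supply (170 - 146)/5 = 4.8 while buyers want more, so the quantity traded is 4.8 at price 170.
PS goes from (1/2)(15.0909)(75.4545) = 569.3388 to 57.6 (computed as (170 - 146)(4.8) - (1/2)(5)(4.8)^2), a change of -511.7388.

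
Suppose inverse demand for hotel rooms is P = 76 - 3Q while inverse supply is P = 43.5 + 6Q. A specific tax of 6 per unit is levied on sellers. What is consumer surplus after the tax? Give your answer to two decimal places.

Pre-tax equilibrium: 76 - 3Q = 43.5 + 6Q gives Q* = 3.6111, P* = 65.1667.
With the tax, sellers need 6 more per unit: 76 - 3Q = 43.5 + 6Q + 6, so Q_t = 2.9444. Buyers pay P_b = 67.1667; sellers receive P_s = P_b - 6 = 61.1667.
CS = (1/2)(Q_t)(76 - P_b) = (1/2)(2.9444)(8.8333) = 13.0046.

13.00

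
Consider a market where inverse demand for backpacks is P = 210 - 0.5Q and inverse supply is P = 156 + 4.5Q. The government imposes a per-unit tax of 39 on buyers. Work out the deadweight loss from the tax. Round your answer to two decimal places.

152.10

Without the tax, 210 - 0.5Q = 156 + 4.5Q so Q* = 10.8 and P* = 204.6.
With the tax, buyers' net willingness to pay falls by 39: (210 - 39) - 0.5Q = 156 + 4.5Q, so Q_t = 3. Buyers pay P_b = 208.5; sellers receive P_s = P_b - 39 = 169.5.
Deadweight loss is the triangle between the curves from Q_t to Q*: (1/2)(10.8 - 3)(39) = 152.1.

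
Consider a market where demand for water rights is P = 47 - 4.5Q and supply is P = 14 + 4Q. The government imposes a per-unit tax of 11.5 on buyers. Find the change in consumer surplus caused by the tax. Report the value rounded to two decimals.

Without the tax, 47 - 4.5Q = 14 + 4Q so Q* = 3.8824 and P* = 29.5294.
With the tax, buyers' net willingness to pay falls by 11.5: (47 - 11.5) - 4.5Q = 14 + 4Q, so Q_t = 2.5294. Buyers pay P_b = 35.6176; sellers receive P_s = P_b - 11.5 = 24.1176.
CS falls from (1/2)(3.8824)(17.4706) = 33.9135 to (1/2)(2.5294)(11.3824) = 14.3953, a change of -19.5182.

-19.52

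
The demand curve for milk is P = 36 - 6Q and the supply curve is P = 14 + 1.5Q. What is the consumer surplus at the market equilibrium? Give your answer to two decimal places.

Equilibrium: 36 - 6Q = 14 + 1.5Q, so Q* = 2.9333 and P* = 18.4.
The demand choke price is 36, so CS = (1/2)(Q*)(36 - P*) = (1/2)(2.9333)(17.6) = 25.8133.

25.81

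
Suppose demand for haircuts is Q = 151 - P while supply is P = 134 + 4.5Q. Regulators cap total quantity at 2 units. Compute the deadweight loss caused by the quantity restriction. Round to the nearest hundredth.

3.27

Rewriting demand in inverse form: P = 151 - Q.
Without the quota, 151 - Q = 134 + 4.5Q gives Q* = 3.0909.
At Q = 2 the demand price is 151 - (2) = 149 and the supply price is 134 + 4.5(2) = 143.
DWL = (1/2)(gap between curves at 2) x (Q* - 2) = (1/2)(6)(1.0909) = 3.2727.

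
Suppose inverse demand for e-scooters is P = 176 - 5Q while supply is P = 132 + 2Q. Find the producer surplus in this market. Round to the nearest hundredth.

39.51

Set 176 - 5Q = 132 + 2Q, which gives 44 = 7Q, so Q* = 6.2857 and P* = 176 - 5(6.2857) = 144.5714.
PS is the area between P* and the supply curve from 0 to Q*: (1/2)(6.2857)(12.5714) = 39.5102.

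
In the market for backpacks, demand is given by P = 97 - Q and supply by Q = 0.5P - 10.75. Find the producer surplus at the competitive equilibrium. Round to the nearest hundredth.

Rewriting supply in inverse form: P = 21.5 + 2Q.
Setting demand equal to supply, 75.5 = 3Q, so Q* = 25.1667 and P* = 71.8333.
The supply curve's price intercept is 21.5, so PS = (1/2)(Q*)(P* - 21.5) = (1/2)(25.1667)(50.3333) = 633.3611.

633.36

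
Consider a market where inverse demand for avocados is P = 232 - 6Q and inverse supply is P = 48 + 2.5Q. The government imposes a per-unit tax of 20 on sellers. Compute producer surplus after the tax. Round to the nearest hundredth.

465.33

Without the tax, 232 - 6Q = 48 + 2.5Q so Q* = 21.6471 and P* = 102.1176.
With the tax, sellers need 20 more per unit: 232 - 6Q = 48 + 2.5Q + 20, so Q_t = 19.2941. Buyers pay P_b = 116.2353; sellers receive P_s = P_b - 20 = 96.2353.
Producer surplus is the triangle above supply below P_s: (1/2)(19.2941)(96.2353 - 48) = 465.3287.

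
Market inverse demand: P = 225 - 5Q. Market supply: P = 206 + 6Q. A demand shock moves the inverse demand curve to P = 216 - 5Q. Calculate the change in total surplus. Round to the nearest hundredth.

Initial equilibrium: Q_0 = 1.7273, P_0 = 216.3636; CS_0 = (1/2)(1.7273)(8.6364) = 7.4587, PS_0 = (1/2)(1.7273)(10.3636) = 8.9504.
New equilibrium: 216 - 5Q = 206 + 6Q gives Q_1 = 0.9091, P_1 = 211.4545; CS_1 = 2.0661, PS_1 = 2.4793.
Change in total surplus = (2.0661 + 2.4793) - (7.4587 + 8.9504) = -11.8636.

-11.86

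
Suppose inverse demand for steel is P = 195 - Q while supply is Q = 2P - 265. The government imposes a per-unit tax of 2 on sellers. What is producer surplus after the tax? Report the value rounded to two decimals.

Rewriting supply in inverse form: P = 132.5 + 0.5Q.
Pre-tax equilibrium: 195 - Q = 132.5 + 0.5Q gives Q* = 41.6667, P* = 153.3333.
With the tax, sellers need 2 more per unit: 195 - Q = 132.5 + 0.5Q + 2, so Q_t = 40.3333. Buyers pay P_b = 154.6667; sellers receive P_s = P_b - 2 = 152.6667.
Producer surplus is the triangle above supply below P_s: (1/2)(40.3333)(152.6667 - 132.5) = 406.6944.

406.69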